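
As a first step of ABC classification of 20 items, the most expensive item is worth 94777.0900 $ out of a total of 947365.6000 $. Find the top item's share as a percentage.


Top item = 94777.0900
Total = 947365.6000
Percentage = 94777.0900 / 947365.6000 * 100 = 10.0043

10.0043%


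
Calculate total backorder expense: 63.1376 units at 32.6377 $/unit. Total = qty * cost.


Total = 63.1376 * 32.6377 = 2060.6660

2060.6660 $


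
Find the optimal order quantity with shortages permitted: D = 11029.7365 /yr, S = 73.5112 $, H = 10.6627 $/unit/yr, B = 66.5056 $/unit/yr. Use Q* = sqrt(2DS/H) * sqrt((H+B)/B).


sqrt(2DS/H) = 389.9786
sqrt((H+B)/B) = 1.0772
Q* = 389.9786 * 1.0772 = 420.0791

420.0791 units


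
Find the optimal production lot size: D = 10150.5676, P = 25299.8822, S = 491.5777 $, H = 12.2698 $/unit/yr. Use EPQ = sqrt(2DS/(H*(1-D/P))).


1 - D/P = 1 - 0.4012 = 0.5988
H*(1-D/P) = 7.3470
2DS = 9979585.3490
EPQ = sqrt(1358315.0967) = 1165.4678

1165.4678 units


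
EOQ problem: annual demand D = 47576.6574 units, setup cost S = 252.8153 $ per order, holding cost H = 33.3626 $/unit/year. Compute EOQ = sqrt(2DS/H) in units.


2*D*S = 2 * 47576.6574 * 252.8153 = 24056213.8272
2*D*S/H = 721053.3300
EOQ = sqrt(721053.3300) = 849.1486

849.1486 units


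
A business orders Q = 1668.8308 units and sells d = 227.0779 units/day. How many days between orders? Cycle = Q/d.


Cycle = 1668.8308 / 227.0779 = 7.3492

7.3492 days


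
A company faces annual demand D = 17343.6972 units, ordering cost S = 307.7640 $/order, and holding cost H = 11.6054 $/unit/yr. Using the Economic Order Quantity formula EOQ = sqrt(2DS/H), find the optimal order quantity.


2*D*S = 2 * 17343.6972 * 307.7640 = 10675531.2501
2*D*S/H = 919876.1999
EOQ = sqrt(919876.1999) = 959.1018

959.1018 units


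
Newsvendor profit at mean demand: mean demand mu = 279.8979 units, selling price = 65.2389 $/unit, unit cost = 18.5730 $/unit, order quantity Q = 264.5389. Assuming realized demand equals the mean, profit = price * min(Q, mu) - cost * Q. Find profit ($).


Sales at mu = min(264.5389, 279.8979) = 264.5389
Revenue = 65.2389 * 264.5389 = 17258.2268
Total cost = 18.5730 * 264.5389 = 4913.2810
Profit = 17258.2268 - 4913.2810 = 12344.9459

12344.9459 $


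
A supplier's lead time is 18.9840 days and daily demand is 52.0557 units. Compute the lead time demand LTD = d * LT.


LTD = 52.0557 * 18.9840 = 988.2254

988.2254 units


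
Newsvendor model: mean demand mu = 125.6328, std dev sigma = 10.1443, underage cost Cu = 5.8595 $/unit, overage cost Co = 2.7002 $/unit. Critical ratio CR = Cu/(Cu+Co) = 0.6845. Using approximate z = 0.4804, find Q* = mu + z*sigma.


CR = Cu/(Cu+Co) = 5.8595/(5.8595+2.7002) = 0.6845
z = 0.4804
Q* = 125.6328 + 0.4804 * 10.1443 = 130.5061

130.5061 units


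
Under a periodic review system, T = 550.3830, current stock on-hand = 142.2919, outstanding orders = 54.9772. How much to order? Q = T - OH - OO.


Inventory position = OH + OO = 142.2919 + 54.9772 = 197.2691
Q = 550.3830 - 197.2691 = 353.1139

353.1139 units


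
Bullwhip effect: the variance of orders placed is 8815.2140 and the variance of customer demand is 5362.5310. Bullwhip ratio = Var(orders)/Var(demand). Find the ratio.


BW = 8815.2140 / 5362.5310 = 1.6439

1.6439


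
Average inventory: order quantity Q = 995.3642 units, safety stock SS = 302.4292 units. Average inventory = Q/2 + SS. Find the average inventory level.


Q/2 = 497.6821
Avg = 497.6821 + 302.4292 = 800.1113

800.1113 units


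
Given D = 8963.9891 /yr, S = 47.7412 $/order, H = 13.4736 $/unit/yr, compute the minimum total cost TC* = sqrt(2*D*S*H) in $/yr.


2*D*S*H = 11532097.2591
TC* = sqrt(11532097.2591) = 3395.8942

3395.8942 $/yr


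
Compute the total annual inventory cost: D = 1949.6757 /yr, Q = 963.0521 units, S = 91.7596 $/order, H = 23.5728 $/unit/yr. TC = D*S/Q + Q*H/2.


Ordering cost = D*S/Q = 185.7651
Holding cost = Q*H/2 = 11350.9173
TC = 185.7651 + 11350.9173 = 11536.6824

11536.6824 $/yr


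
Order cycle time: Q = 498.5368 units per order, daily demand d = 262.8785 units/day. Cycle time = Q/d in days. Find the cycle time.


Cycle = 498.5368 / 262.8785 = 1.8965

1.8965 days


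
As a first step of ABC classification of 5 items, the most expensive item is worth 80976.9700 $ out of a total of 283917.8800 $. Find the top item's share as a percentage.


Top item = 80976.9700
Total = 283917.8800
Percentage = 80976.9700 / 283917.8800 * 100 = 28.5213

28.5213%


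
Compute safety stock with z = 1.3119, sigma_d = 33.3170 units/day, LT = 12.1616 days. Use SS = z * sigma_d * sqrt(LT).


sqrt(LT) = sqrt(12.1616) = 3.4873
SS = 1.3119 * 33.3170 * 3.4873 = 152.4270

152.4270 units


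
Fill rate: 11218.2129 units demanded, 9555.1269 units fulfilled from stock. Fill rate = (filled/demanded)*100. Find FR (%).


FR = 9555.1269 / 11218.2129 * 100 = 85.1751

85.1751%


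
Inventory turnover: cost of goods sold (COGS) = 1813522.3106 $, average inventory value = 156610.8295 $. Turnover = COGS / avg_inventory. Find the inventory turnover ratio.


Turnover = 1813522.3106 / 156610.8295 = 11.5798

11.5798


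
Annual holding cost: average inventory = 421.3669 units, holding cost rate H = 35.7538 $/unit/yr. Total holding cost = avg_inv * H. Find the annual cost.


Cost = 421.3669 * 35.7538 = 15065.4679

15065.4679 $/yr


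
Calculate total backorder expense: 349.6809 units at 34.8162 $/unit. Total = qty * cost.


Total = 349.6809 * 34.8162 = 12174.5602

12174.5602 $


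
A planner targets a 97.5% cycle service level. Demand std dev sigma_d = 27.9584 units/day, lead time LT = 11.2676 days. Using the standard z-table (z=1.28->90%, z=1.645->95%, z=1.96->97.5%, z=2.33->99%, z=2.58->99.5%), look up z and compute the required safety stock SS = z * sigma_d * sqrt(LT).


From the table, SL = 97.5% corresponds to z = 1.96
sqrt(LT) = sqrt(11.2676) = 3.3567
SS = 1.96 * 27.9584 * 3.3567 = 183.9434

183.9434 units


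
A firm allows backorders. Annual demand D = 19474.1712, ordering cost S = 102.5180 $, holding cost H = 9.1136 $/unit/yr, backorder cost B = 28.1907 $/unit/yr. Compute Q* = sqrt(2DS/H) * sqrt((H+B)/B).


sqrt(2DS/H) = 661.9110
sqrt((H+B)/B) = 1.1503
Q* = 661.9110 * 1.1503 = 761.4232

761.4232 units


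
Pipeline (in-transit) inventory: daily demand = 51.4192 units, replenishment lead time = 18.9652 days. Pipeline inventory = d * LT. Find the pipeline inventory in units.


Pipeline = 51.4192 * 18.9652 = 975.1754

975.1754 units


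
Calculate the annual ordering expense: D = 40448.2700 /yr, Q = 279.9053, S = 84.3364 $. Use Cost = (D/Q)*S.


Number of orders = D/Q = 144.5070
Cost = 144.5070 * 84.3364 = 12187.1986

12187.1986 $/yr


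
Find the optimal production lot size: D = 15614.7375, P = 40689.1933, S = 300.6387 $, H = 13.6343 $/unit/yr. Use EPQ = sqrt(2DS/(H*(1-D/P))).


1 - D/P = 1 - 0.3838 = 0.6162
H*(1-D/P) = 8.4021
2DS = 9388788.7657
EPQ = sqrt(1117440.1869) = 1057.0904

1057.0904 units


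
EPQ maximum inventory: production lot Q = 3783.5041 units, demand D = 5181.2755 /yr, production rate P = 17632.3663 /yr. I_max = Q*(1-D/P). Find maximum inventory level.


D/P = 0.2939
1 - D/P = 0.7061
I_max = 3783.5041 * 0.7061 = 2671.7204

2671.7204 units


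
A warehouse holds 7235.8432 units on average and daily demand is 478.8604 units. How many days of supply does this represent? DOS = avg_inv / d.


DOS = 7235.8432 / 478.8604 = 15.1105

15.1105 days


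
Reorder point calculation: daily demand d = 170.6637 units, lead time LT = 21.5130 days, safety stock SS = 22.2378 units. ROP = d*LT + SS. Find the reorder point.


d*LT = 170.6637 * 21.5130 = 3671.4882
ROP = 3671.4882 + 22.2378 = 3693.7260

3693.7260 units


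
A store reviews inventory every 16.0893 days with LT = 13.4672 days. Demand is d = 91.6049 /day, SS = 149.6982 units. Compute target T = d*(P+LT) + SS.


P + LT = 29.5565
d*(P+LT) = 91.6049 * 29.5565 = 2707.5202
T = 2707.5202 + 149.6982 = 2857.2184

2857.2184 units


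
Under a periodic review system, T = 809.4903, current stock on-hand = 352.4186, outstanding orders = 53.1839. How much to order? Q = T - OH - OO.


Inventory position = OH + OO = 352.4186 + 53.1839 = 405.6025
Q = 809.4903 - 405.6025 = 403.8878

403.8878 units


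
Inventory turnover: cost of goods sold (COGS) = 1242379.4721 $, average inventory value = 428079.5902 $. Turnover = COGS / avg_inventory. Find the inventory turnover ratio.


Turnover = 1242379.4721 / 428079.5902 = 2.9022

2.9022


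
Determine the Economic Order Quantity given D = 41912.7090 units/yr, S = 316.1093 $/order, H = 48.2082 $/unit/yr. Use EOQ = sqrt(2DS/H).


2*D*S = 2 * 41912.7090 * 316.1093 = 26497994.2062
2*D*S/H = 549657.4070
EOQ = sqrt(549657.4070) = 741.3888

741.3888 units


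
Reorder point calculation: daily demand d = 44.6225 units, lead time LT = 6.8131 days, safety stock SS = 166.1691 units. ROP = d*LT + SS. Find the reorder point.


d*LT = 44.6225 * 6.8131 = 304.0176
ROP = 304.0176 + 166.1691 = 470.1867

470.1867 units


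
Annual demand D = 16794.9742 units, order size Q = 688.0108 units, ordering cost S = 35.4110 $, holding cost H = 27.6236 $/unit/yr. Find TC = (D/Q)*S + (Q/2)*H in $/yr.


Ordering cost = D*S/Q = 864.4150
Holding cost = Q*H/2 = 9502.6676
TC = 864.4150 + 9502.6676 = 10367.0825

10367.0825 $/yr


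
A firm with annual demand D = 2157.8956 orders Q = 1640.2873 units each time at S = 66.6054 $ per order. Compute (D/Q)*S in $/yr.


Number of orders = D/Q = 1.3156
Cost = 1.3156 * 66.6054 = 87.6234

87.6234 $/yr


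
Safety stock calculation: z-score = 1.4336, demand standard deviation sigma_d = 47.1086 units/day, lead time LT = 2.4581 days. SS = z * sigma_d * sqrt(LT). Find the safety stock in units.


sqrt(LT) = sqrt(2.4581) = 1.5678
SS = 1.4336 * 47.1086 * 1.5678 = 105.8834

105.8834 units


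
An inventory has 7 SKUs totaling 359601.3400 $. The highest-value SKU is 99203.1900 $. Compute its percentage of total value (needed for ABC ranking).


Top item = 99203.1900
Total = 359601.3400
Percentage = 99203.1900 / 359601.3400 * 100 = 27.5870

27.5870%


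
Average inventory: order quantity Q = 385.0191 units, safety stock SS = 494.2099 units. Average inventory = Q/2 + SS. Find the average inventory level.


Q/2 = 192.5095
Avg = 192.5095 + 494.2099 = 686.7195

686.7195 units


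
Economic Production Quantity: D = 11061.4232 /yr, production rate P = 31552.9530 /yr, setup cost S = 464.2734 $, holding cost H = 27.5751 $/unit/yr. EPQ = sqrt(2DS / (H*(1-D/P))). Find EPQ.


1 - D/P = 1 - 0.3506 = 0.6494
H*(1-D/P) = 17.9082
2DS = 10271049.1158
EPQ = sqrt(573539.5068) = 757.3239

757.3239 units


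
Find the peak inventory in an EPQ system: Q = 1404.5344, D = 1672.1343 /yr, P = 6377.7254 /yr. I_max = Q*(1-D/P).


D/P = 0.2622
1 - D/P = 0.7378
I_max = 1404.5344 * 0.7378 = 1036.2887

1036.2887 units


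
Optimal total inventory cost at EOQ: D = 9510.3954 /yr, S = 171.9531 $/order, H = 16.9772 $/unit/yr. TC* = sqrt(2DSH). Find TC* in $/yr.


2*D*S*H = 55527055.4288
TC* = sqrt(55527055.4288) = 7451.6478

7451.6478 $/yr


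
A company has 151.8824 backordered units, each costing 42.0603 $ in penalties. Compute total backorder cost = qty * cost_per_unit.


Total = 151.8824 * 42.0603 = 6388.2193

6388.2193 $


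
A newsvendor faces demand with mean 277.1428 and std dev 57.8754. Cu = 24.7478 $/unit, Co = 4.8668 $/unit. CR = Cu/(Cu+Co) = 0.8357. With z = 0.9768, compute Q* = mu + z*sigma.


CR = Cu/(Cu+Co) = 24.7478/(24.7478+4.8668) = 0.8357
z = 0.9768
Q* = 277.1428 + 0.9768 * 57.8754 = 333.6755

333.6755 units


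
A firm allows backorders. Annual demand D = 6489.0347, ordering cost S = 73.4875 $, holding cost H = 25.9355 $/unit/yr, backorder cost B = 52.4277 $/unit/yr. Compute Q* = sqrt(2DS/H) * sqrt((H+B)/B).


sqrt(2DS/H) = 191.7628
sqrt((H+B)/B) = 1.2226
Q* = 191.7628 * 1.2226 = 234.4446

234.4446 units


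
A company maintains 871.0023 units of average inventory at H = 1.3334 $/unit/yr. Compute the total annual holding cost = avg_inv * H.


Cost = 871.0023 * 1.3334 = 1161.3945

1161.3945 $/yr


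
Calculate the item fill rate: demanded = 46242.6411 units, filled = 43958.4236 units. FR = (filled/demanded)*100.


FR = 43958.4236 / 46242.6411 * 100 = 95.0604

95.0604%


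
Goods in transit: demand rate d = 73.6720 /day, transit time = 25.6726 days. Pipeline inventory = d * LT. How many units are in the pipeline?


Pipeline = 73.6720 * 25.6726 = 1891.3518

1891.3518 units


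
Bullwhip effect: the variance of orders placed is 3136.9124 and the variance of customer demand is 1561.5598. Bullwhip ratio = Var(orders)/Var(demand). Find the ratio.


BW = 3136.9124 / 1561.5598 = 2.0088

2.0088


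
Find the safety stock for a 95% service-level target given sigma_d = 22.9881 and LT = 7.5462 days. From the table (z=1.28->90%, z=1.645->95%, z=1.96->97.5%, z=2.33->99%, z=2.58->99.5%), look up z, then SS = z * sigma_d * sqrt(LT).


From the table, SL = 95% corresponds to z = 1.645
sqrt(LT) = sqrt(7.5462) = 2.7470
SS = 1.645 * 22.9881 * 2.7470 = 103.8803

103.8803 units


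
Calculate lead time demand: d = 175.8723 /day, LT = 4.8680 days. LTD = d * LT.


LTD = 175.8723 * 4.8680 = 856.1464

856.1464 units


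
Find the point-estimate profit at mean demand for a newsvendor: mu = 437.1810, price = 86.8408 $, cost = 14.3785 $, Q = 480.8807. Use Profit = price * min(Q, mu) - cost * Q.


Sales at mu = min(480.8807, 437.1810) = 437.1810
Revenue = 86.8408 * 437.1810 = 37965.1478
Total cost = 14.3785 * 480.8807 = 6914.3431
Profit = 37965.1478 - 6914.3431 = 31050.8046

31050.8046 $


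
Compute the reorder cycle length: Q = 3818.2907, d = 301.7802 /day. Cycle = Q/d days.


Cycle = 3818.2907 / 301.7802 = 12.6526

12.6526 days


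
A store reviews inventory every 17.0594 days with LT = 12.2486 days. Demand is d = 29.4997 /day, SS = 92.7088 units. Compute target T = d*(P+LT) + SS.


P + LT = 29.3080
d*(P+LT) = 29.4997 * 29.3080 = 864.5772
T = 864.5772 + 92.7088 = 957.2860

957.2860 units


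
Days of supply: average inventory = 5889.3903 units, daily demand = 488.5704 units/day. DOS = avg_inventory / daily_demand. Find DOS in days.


DOS = 5889.3903 / 488.5704 = 12.0543

12.0543 days


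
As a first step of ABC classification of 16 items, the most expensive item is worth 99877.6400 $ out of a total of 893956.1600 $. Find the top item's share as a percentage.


Top item = 99877.6400
Total = 893956.1600
Percentage = 99877.6400 / 893956.1600 * 100 = 11.1725

11.1725%


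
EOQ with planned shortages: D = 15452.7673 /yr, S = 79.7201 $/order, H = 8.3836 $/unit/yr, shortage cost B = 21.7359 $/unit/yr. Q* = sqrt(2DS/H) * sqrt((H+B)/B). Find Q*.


sqrt(2DS/H) = 542.1092
sqrt((H+B)/B) = 1.1772
Q* = 542.1092 * 1.1772 = 638.1486

638.1486 units


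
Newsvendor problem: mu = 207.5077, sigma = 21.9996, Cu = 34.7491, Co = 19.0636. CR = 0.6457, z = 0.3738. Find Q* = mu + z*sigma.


CR = Cu/(Cu+Co) = 34.7491/(34.7491+19.0636) = 0.6457
z = 0.3738
Q* = 207.5077 + 0.3738 * 21.9996 = 215.7312

215.7312 units


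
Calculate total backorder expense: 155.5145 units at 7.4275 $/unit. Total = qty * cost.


Total = 155.5145 * 7.4275 = 1155.0839

1155.0839 $


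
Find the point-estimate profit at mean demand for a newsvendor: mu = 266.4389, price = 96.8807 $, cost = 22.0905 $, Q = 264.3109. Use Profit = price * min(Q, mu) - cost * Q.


Sales at mu = min(264.3109, 266.4389) = 264.3109
Revenue = 96.8807 * 264.3109 = 25606.6250
Total cost = 22.0905 * 264.3109 = 5838.7599
Profit = 25606.6250 - 5838.7599 = 19767.8651

19767.8651 $


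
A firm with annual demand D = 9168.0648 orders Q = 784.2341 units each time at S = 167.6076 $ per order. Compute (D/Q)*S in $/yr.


Number of orders = D/Q = 11.6905
Cost = 11.6905 * 167.6076 = 1959.4115

1959.4115 $/yr


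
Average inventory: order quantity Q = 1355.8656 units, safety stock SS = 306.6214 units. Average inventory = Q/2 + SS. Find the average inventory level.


Q/2 = 677.9328
Avg = 677.9328 + 306.6214 = 984.5542

984.5542 units


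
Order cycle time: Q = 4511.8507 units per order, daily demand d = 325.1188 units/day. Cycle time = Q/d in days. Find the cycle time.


Cycle = 4511.8507 / 325.1188 = 13.8775

13.8775 days


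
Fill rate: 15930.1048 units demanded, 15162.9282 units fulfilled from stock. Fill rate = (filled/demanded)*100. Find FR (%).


FR = 15162.9282 / 15930.1048 * 100 = 95.1841

95.1841%


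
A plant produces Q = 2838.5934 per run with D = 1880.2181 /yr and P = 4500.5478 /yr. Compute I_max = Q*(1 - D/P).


D/P = 0.4178
1 - D/P = 0.5822
I_max = 2838.5934 * 0.5822 = 1652.6989

1652.6989 units


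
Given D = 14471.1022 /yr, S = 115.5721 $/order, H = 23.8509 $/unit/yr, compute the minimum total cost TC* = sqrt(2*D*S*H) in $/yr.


2*D*S*H = 79779145.9063
TC* = sqrt(79779145.9063) = 8931.9173

8931.9173 $/yr


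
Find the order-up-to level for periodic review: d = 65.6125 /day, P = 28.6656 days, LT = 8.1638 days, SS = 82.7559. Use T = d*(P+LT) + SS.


P + LT = 36.8294
d*(P+LT) = 65.6125 * 36.8294 = 2416.4690
T = 2416.4690 + 82.7559 = 2499.2249

2499.2249 units


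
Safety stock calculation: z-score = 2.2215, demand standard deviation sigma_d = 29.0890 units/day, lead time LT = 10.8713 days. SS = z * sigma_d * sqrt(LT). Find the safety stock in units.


sqrt(LT) = sqrt(10.8713) = 3.2972
SS = 2.2215 * 29.0890 * 3.2972 = 213.0668

213.0668 units


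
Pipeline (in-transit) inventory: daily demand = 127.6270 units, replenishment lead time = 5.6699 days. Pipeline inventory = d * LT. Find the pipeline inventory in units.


Pipeline = 127.6270 * 5.6699 = 723.6323

723.6323 units


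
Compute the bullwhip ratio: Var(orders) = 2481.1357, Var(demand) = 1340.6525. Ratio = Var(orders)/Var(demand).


BW = 2481.1357 / 1340.6525 = 1.8507

1.8507


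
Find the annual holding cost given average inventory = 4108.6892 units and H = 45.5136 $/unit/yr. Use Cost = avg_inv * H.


Cost = 4108.6892 * 45.5136 = 187001.2368

187001.2368 $/yr


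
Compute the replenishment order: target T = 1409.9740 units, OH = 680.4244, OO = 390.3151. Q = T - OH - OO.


Inventory position = OH + OO = 680.4244 + 390.3151 = 1070.7395
Q = 1409.9740 - 1070.7395 = 339.2345

339.2345 units


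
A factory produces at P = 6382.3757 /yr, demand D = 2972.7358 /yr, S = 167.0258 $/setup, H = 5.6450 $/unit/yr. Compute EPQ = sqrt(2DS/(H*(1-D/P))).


1 - D/P = 1 - 0.4658 = 0.5342
H*(1-D/P) = 3.0157
2DS = 993047.1504
EPQ = sqrt(329290.9342) = 573.8388

573.8388 units


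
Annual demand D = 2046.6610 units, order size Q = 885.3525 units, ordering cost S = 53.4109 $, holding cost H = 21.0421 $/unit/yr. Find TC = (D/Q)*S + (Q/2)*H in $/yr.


Ordering cost = D*S/Q = 123.4695
Holding cost = Q*H/2 = 9314.8379
TC = 123.4695 + 9314.8379 = 9438.3074

9438.3074 $/yr


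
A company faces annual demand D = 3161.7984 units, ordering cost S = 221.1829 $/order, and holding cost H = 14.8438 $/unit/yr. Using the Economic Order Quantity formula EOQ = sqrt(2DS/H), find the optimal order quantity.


2*D*S = 2 * 3161.7984 * 221.1829 = 1398671.4787
2*D*S/H = 94225.9717
EOQ = sqrt(94225.9717) = 306.9625

306.9625 units


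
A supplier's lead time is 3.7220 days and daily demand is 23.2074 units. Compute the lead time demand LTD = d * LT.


LTD = 23.2074 * 3.7220 = 86.3779

86.3779 units


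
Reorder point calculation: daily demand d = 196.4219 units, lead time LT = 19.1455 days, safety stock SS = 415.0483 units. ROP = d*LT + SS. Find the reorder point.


d*LT = 196.4219 * 19.1455 = 3760.5955
ROP = 3760.5955 + 415.0483 = 4175.6438

4175.6438 units


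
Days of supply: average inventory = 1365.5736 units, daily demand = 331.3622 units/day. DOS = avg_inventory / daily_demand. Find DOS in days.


DOS = 1365.5736 / 331.3622 = 4.1211

4.1211 days


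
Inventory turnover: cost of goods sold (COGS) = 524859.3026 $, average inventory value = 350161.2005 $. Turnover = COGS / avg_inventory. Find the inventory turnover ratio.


Turnover = 524859.3026 / 350161.2005 = 1.4989

1.4989


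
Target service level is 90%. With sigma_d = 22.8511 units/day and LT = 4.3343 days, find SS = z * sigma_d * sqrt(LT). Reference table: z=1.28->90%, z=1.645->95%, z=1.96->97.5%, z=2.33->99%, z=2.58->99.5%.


From the table, SL = 90% corresponds to z = 1.28
sqrt(LT) = sqrt(4.3343) = 2.0819
SS = 1.28 * 22.8511 * 2.0819 = 60.8943

60.8943 units


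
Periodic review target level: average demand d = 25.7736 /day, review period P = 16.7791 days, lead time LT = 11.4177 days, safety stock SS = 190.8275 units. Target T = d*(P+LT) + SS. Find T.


P + LT = 28.1968
d*(P+LT) = 25.7736 * 28.1968 = 726.7330
T = 726.7330 + 190.8275 = 917.5605

917.5605 units


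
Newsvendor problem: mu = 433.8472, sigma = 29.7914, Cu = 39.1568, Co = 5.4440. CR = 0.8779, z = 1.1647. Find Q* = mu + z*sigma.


CR = Cu/(Cu+Co) = 39.1568/(39.1568+5.4440) = 0.8779
z = 1.1647
Q* = 433.8472 + 1.1647 * 29.7914 = 468.5452

468.5452 units


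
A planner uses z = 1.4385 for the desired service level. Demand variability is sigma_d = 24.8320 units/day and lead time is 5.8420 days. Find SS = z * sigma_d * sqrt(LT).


sqrt(LT) = sqrt(5.8420) = 2.4170
SS = 1.4385 * 24.8320 * 2.4170 = 86.3381

86.3381 units


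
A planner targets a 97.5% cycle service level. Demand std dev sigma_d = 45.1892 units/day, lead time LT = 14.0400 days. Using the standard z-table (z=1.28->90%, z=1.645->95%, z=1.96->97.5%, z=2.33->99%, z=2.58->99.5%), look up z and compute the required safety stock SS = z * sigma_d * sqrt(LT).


From the table, SL = 97.5% corresponds to z = 1.96
sqrt(LT) = sqrt(14.0400) = 3.7470
SS = 1.96 * 45.1892 * 3.7470 = 331.8748

331.8748 units


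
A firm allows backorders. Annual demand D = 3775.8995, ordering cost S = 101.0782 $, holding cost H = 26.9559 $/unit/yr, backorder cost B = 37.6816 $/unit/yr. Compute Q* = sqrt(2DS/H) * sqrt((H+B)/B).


sqrt(2DS/H) = 168.2779
sqrt((H+B)/B) = 1.3097
Q* = 168.2779 * 1.3097 = 220.3965

220.3965 units


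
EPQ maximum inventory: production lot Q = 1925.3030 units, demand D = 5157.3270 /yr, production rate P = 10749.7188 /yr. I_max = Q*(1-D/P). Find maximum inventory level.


D/P = 0.4798
1 - D/P = 0.5202
I_max = 1925.3030 * 0.5202 = 1001.6121

1001.6121 units


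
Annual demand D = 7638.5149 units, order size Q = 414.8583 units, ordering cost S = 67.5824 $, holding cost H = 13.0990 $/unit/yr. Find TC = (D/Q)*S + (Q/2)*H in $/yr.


Ordering cost = D*S/Q = 1244.3506
Holding cost = Q*H/2 = 2717.1144
TC = 1244.3506 + 2717.1144 = 3961.4650

3961.4650 $/yr


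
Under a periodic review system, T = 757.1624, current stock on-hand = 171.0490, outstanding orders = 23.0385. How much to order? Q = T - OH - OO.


Inventory position = OH + OO = 171.0490 + 23.0385 = 194.0875
Q = 757.1624 - 194.0875 = 563.0749

563.0749 units


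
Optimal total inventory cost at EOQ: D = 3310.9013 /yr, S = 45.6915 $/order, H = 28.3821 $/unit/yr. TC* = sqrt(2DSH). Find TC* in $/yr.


2*D*S*H = 8587290.8297
TC* = sqrt(8587290.8297) = 2930.4080

2930.4080 $/yr


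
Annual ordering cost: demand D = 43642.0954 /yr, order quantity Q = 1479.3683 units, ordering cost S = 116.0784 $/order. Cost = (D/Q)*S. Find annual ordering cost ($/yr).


Number of orders = D/Q = 29.5005
Cost = 29.5005 * 116.0784 = 3424.3701

3424.3701 $/yr


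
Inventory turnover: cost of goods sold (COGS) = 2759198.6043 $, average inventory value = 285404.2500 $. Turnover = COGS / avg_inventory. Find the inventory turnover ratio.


Turnover = 2759198.6043 / 285404.2500 = 9.6677

9.6677


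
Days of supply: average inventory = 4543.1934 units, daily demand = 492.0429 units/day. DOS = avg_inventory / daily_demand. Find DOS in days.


DOS = 4543.1934 / 492.0429 = 9.2333

9.2333 days


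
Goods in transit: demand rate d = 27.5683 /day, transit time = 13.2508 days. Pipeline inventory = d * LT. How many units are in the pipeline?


Pipeline = 27.5683 * 13.2508 = 365.3020

365.3020 units


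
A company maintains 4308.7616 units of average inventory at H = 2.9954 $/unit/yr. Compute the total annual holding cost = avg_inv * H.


Cost = 4308.7616 * 2.9954 = 12906.4645

12906.4645 $/yr


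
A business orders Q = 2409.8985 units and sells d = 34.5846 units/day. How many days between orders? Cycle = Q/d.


Cycle = 2409.8985 / 34.5846 = 69.6813

69.6813 days


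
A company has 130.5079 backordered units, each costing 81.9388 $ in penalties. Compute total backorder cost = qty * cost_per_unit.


Total = 130.5079 * 81.9388 = 10693.6607

10693.6607 $


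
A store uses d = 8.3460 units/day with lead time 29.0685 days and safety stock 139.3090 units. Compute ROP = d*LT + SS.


d*LT = 8.3460 * 29.0685 = 242.6057
ROP = 242.6057 + 139.3090 = 381.9147

381.9147 units


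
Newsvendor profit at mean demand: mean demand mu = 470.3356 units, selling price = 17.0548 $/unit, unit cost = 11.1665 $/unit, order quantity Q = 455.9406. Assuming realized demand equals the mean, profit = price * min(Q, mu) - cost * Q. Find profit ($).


Sales at mu = min(455.9406, 470.3356) = 455.9406
Revenue = 17.0548 * 455.9406 = 7775.9757
Total cost = 11.1665 * 455.9406 = 5091.2607
Profit = 7775.9757 - 5091.2607 = 2684.7150

2684.7150 $


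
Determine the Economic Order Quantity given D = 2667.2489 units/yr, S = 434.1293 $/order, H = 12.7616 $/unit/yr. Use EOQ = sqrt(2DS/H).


2*D*S = 2 * 2667.2489 * 434.1293 = 2315861.7958
2*D*S/H = 181471.1161
EOQ = sqrt(181471.1161) = 425.9943

425.9943 units


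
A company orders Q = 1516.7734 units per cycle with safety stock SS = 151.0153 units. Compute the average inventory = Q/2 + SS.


Q/2 = 758.3867
Avg = 758.3867 + 151.0153 = 909.4020

909.4020 units


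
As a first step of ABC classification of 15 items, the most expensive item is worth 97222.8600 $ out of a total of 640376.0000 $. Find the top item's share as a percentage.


Top item = 97222.8600
Total = 640376.0000
Percentage = 97222.8600 / 640376.0000 * 100 = 15.1822

15.1822%


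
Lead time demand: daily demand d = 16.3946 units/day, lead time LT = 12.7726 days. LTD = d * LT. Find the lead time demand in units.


LTD = 16.3946 * 12.7726 = 209.4017

209.4017 units


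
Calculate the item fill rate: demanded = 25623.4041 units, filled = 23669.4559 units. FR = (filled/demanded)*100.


FR = 23669.4559 / 25623.4041 * 100 = 92.3744

92.3744%


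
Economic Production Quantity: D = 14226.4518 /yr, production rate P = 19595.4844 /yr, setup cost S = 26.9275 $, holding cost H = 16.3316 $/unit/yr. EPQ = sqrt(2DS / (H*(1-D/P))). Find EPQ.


1 - D/P = 1 - 0.7260 = 0.2740
H*(1-D/P) = 4.4747
2DS = 766165.5617
EPQ = sqrt(171219.7487) = 413.7871

413.7871 units


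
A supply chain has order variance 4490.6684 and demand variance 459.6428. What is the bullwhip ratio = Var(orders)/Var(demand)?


BW = 4490.6684 / 459.6428 = 9.7699

9.7699


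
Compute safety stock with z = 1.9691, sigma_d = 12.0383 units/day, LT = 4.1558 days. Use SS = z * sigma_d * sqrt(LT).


sqrt(LT) = sqrt(4.1558) = 2.0386
SS = 1.9691 * 12.0383 * 2.0386 = 48.3237

48.3237 units


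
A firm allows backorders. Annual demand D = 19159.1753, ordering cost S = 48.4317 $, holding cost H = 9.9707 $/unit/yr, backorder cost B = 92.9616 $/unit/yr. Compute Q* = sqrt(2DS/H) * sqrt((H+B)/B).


sqrt(2DS/H) = 431.4251
sqrt((H+B)/B) = 1.0523
Q* = 431.4251 * 1.0523 = 453.9724

453.9724 units


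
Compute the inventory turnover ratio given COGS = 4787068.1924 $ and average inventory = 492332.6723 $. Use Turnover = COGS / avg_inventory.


Turnover = 4787068.1924 / 492332.6723 = 9.7232

9.7232


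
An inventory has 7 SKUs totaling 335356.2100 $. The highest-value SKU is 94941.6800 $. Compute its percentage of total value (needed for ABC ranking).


Top item = 94941.6800
Total = 335356.2100
Percentage = 94941.6800 / 335356.2100 * 100 = 28.3107

28.3107%


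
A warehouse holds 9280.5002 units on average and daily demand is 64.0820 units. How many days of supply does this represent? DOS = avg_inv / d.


DOS = 9280.5002 / 64.0820 = 144.8223

144.8223 days


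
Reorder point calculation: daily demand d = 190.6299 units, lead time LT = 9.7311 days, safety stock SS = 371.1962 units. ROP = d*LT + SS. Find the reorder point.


d*LT = 190.6299 * 9.7311 = 1855.0386
ROP = 1855.0386 + 371.1962 = 2226.2348

2226.2348 units


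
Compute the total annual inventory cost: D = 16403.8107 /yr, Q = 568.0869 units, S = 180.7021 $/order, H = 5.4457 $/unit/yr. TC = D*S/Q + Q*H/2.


Ordering cost = D*S/Q = 5217.8690
Holding cost = Q*H/2 = 1546.8154
TC = 5217.8690 + 1546.8154 = 6764.6844

6764.6844 $/yr


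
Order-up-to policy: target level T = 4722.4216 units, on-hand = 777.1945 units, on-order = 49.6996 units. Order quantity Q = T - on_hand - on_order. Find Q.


Inventory position = OH + OO = 777.1945 + 49.6996 = 826.8941
Q = 4722.4216 - 826.8941 = 3895.5275

3895.5275 units


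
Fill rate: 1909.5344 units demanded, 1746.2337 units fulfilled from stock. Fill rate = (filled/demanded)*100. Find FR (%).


FR = 1746.2337 / 1909.5344 * 100 = 91.4481

91.4481%


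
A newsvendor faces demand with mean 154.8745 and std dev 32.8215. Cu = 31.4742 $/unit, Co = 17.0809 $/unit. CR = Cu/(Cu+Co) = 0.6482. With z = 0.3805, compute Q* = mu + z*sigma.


CR = Cu/(Cu+Co) = 31.4742/(31.4742+17.0809) = 0.6482
z = 0.3805
Q* = 154.8745 + 0.3805 * 32.8215 = 167.3631

167.3631 units


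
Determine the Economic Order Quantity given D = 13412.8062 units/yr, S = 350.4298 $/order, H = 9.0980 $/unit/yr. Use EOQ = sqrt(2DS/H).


2*D*S = 2 * 13412.8062 * 350.4298 = 9400493.9882
2*D*S/H = 1033248.4049
EOQ = sqrt(1033248.4049) = 1016.4883

1016.4883 units


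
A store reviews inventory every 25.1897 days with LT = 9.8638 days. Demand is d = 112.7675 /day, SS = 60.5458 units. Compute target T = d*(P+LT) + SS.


P + LT = 35.0535
d*(P+LT) = 112.7675 * 35.0535 = 3952.8956
T = 3952.8956 + 60.5458 = 4013.4414

4013.4414 units


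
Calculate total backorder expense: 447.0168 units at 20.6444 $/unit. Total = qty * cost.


Total = 447.0168 * 20.6444 = 9228.3936

9228.3936 $


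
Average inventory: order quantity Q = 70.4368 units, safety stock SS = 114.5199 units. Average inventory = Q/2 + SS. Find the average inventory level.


Q/2 = 35.2184
Avg = 35.2184 + 114.5199 = 149.7383

149.7383 units


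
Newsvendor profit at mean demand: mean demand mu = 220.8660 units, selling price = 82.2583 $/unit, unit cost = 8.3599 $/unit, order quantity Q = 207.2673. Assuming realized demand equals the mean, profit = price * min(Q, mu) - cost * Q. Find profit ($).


Sales at mu = min(207.2673, 220.8660) = 207.2673
Revenue = 82.2583 * 207.2673 = 17049.4557
Total cost = 8.3599 * 207.2673 = 1732.7339
Profit = 17049.4557 - 1732.7339 = 15316.7218

15316.7218 $


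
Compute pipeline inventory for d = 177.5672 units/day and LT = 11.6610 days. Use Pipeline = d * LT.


Pipeline = 177.5672 * 11.6610 = 2070.6111

2070.6111 units


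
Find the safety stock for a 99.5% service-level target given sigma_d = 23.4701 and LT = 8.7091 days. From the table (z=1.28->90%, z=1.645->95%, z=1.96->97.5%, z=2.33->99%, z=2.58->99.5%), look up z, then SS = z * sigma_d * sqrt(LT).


From the table, SL = 99.5% corresponds to z = 2.58
sqrt(LT) = sqrt(8.7091) = 2.9511
SS = 2.58 * 23.4701 * 2.9511 = 178.6987

178.6987 units


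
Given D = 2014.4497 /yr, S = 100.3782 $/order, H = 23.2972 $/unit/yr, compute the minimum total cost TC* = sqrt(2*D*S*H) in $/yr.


2*D*S*H = 9421706.1470
TC* = sqrt(9421706.1470) = 3069.4798

3069.4798 $/yr


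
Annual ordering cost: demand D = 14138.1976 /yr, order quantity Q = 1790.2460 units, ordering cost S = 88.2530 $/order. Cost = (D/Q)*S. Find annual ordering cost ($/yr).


Number of orders = D/Q = 7.8973
Cost = 7.8973 * 88.2530 = 696.9647

696.9647 $/yr


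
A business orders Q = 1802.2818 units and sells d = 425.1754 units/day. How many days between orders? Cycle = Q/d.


Cycle = 1802.2818 / 425.1754 = 4.2389

4.2389 days


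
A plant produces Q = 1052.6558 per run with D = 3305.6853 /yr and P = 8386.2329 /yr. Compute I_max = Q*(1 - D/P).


D/P = 0.3942
1 - D/P = 0.6058
I_max = 1052.6558 * 0.6058 = 637.7199

637.7199 units


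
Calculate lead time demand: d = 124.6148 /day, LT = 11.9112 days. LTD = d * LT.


LTD = 124.6148 * 11.9112 = 1484.3118

1484.3118 units


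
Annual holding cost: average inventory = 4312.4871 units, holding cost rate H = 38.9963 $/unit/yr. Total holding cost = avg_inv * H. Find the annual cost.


Cost = 4312.4871 * 38.9963 = 168171.0407

168171.0407 $/yr


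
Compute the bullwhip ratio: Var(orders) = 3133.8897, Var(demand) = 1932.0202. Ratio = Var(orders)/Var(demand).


BW = 3133.8897 / 1932.0202 = 1.6221

1.6221


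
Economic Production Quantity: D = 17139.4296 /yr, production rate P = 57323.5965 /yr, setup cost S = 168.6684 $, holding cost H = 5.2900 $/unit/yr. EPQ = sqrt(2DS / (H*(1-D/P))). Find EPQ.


1 - D/P = 1 - 0.2990 = 0.7010
H*(1-D/P) = 3.7083
2DS = 5781760.3351
EPQ = sqrt(1559131.9625) = 1248.6521

1248.6521 units


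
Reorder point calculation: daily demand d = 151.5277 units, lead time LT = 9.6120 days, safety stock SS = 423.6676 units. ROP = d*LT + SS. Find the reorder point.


d*LT = 151.5277 * 9.6120 = 1456.4843
ROP = 1456.4843 + 423.6676 = 1880.1519

1880.1519 units


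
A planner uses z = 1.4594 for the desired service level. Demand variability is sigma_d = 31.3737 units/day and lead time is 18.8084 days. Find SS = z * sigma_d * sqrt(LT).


sqrt(LT) = sqrt(18.8084) = 4.3369
SS = 1.4594 * 31.3737 * 4.3369 = 198.5711

198.5711 units


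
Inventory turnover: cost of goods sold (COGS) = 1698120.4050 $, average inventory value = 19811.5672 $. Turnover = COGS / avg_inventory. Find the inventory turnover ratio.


Turnover = 1698120.4050 / 19811.5672 = 85.7136

85.7136


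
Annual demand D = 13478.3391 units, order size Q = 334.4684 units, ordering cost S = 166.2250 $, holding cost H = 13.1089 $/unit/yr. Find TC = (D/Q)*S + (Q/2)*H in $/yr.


Ordering cost = D*S/Q = 6698.5010
Holding cost = Q*H/2 = 2192.2564
TC = 6698.5010 + 2192.2564 = 8890.7574

8890.7574 $/yr


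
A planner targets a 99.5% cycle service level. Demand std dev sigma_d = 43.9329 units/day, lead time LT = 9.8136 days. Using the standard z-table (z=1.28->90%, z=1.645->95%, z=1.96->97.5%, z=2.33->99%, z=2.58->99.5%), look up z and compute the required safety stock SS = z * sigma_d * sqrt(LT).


From the table, SL = 99.5% corresponds to z = 2.58
sqrt(LT) = sqrt(9.8136) = 3.1327
SS = 2.58 * 43.9329 * 3.1327 = 355.0780

355.0780 units


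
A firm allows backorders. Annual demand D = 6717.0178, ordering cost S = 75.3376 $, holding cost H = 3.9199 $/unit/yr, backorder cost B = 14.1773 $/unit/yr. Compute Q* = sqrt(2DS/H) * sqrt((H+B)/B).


sqrt(2DS/H) = 508.1263
sqrt((H+B)/B) = 1.1298
Q* = 508.1263 * 1.1298 = 574.0908

574.0908 units


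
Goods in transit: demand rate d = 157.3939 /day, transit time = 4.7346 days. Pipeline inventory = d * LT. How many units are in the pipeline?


Pipeline = 157.3939 * 4.7346 = 745.1972

745.1972 units


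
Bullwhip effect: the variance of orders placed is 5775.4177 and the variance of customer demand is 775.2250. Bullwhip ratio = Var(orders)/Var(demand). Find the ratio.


BW = 5775.4177 / 775.2250 = 7.4500

7.4500


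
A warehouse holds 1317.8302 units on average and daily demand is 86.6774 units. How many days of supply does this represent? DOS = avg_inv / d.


DOS = 1317.8302 / 86.6774 = 15.2039

15.2039 days


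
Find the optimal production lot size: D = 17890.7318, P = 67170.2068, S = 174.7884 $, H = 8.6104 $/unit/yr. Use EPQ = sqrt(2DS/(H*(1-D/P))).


1 - D/P = 1 - 0.2663 = 0.7337
H*(1-D/P) = 6.3170
2DS = 6254184.7723
EPQ = sqrt(990051.9728) = 995.0136

995.0136 units


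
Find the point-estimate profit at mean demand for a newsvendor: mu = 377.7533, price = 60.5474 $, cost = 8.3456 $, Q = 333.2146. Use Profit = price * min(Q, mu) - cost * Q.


Sales at mu = min(333.2146, 377.7533) = 333.2146
Revenue = 60.5474 * 333.2146 = 20175.2777
Total cost = 8.3456 * 333.2146 = 2780.8758
Profit = 20175.2777 - 2780.8758 = 17394.4019

17394.4019 $


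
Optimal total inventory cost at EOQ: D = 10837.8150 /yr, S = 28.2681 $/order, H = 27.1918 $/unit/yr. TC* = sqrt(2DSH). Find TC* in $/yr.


2*D*S*H = 16661201.0614
TC* = sqrt(16661201.0614) = 4081.8135

4081.8135 $/yr


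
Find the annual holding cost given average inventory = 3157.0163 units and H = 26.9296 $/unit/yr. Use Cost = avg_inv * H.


Cost = 3157.0163 * 26.9296 = 85017.1862

85017.1862 $/yr


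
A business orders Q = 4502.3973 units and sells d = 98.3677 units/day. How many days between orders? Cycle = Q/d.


Cycle = 4502.3973 / 98.3677 = 45.7711

45.7711 days


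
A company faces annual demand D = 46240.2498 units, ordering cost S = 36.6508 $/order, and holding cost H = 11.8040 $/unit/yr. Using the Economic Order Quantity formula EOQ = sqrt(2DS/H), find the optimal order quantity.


2*D*S = 2 * 46240.2498 * 36.6508 = 3389484.2947
2*D*S/H = 287147.0938
EOQ = sqrt(287147.0938) = 535.8611

535.8611 units


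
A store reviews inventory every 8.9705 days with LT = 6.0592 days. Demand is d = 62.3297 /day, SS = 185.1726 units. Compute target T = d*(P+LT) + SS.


P + LT = 15.0297
d*(P+LT) = 62.3297 * 15.0297 = 936.7967
T = 936.7967 + 185.1726 = 1121.9693

1121.9693 units


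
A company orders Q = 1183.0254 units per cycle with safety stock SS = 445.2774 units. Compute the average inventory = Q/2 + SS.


Q/2 = 591.5127
Avg = 591.5127 + 445.2774 = 1036.7901

1036.7901 units


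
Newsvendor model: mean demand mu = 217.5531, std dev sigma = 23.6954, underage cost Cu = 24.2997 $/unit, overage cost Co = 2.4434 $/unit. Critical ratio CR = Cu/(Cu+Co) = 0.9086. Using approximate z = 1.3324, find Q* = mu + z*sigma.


CR = Cu/(Cu+Co) = 24.2997/(24.2997+2.4434) = 0.9086
z = 1.3324
Q* = 217.5531 + 1.3324 * 23.6954 = 249.1249

249.1249 units


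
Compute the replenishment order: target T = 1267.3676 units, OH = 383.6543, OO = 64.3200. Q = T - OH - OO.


Inventory position = OH + OO = 383.6543 + 64.3200 = 447.9743
Q = 1267.3676 - 447.9743 = 819.3933

819.3933 units


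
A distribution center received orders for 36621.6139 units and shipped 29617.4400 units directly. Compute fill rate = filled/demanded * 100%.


FR = 29617.4400 / 36621.6139 * 100 = 80.8742

80.8742%


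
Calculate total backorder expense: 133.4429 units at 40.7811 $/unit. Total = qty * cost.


Total = 133.4429 * 40.7811 = 5441.9482

5441.9482 $


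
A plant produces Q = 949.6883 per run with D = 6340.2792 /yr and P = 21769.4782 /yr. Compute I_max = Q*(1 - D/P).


D/P = 0.2912
1 - D/P = 0.7088
I_max = 949.6883 * 0.7088 = 673.0951

673.0951 units


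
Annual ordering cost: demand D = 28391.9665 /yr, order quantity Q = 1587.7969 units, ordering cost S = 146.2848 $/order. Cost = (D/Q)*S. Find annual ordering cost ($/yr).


Number of orders = D/Q = 17.8814
Cost = 17.8814 * 146.2848 = 2615.7710

2615.7710 $/yr


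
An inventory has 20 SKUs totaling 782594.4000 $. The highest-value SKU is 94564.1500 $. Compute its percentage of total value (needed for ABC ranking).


Top item = 94564.1500
Total = 782594.4000
Percentage = 94564.1500 / 782594.4000 * 100 = 12.0834

12.0834%


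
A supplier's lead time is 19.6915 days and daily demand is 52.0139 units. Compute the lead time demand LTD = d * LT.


LTD = 52.0139 * 19.6915 = 1024.2317

1024.2317 units
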